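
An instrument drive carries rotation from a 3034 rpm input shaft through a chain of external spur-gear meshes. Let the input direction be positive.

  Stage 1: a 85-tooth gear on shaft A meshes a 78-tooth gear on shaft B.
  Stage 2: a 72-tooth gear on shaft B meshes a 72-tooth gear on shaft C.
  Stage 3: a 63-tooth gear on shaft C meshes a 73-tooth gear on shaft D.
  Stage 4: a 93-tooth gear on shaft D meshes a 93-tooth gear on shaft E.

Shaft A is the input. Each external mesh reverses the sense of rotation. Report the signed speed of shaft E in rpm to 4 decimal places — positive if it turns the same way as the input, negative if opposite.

Stage 1 [85T→78T]: ω = 3034.0000×85/78 = 3306.2821 rpm, dir flips to −; running = −3306.2821
Stage 2 [72T→72T]: ω = 3306.2821×72/72 = 3306.2821 rpm, dir flips to +; running = +3306.2821
Stage 3 [63T→73T]: ω = 3306.2821×63/73 = 2853.3667 rpm, dir flips to −; running = −2853.3667
Stage 4 [93T→93T]: ω = 2853.3667×93/93 = 2853.3667 rpm, dir flips to +; running = +2853.3667

+2853.3667 rpm (same as input, |ω| = 2853.3667 rpm)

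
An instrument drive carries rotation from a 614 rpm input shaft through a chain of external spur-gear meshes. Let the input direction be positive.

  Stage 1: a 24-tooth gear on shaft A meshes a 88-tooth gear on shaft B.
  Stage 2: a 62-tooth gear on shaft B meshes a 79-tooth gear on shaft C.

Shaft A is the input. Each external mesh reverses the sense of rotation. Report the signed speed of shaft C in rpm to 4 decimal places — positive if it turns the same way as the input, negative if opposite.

+131.4200 rpm (same as input, |ω| = 131.4200 rpm)

Stage 1 [24T→88T]: ω = 614.0000×24/88 = 167.4545 rpm, dir flips to −; running = −167.4545
Stage 2 [62T→79T]: ω = 167.4545×62/79 = 131.4200 rpm, dir flips to +; running = +131.4200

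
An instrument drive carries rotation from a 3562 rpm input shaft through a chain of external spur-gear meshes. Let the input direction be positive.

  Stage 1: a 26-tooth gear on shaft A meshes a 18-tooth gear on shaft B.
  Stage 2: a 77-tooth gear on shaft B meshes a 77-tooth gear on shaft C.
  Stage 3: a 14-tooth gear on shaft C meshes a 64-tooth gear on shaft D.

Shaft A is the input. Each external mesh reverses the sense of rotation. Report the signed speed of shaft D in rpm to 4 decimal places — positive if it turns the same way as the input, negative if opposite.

Stage 1 [26T→18T]: ω = 3562.0000×26/18 = 5145.1111 rpm, dir flips to −; running = −5145.1111
Stage 2 [77T→77T]: ω = 5145.1111×77/77 = 5145.1111 rpm, dir flips to +; running = +5145.1111
Stage 3 [14T→64T]: ω = 5145.1111×14/64 = 1125.4931 rpm, dir flips to −; running = −1125.4931

-1125.4931 rpm (opposite to input, |ω| = 1125.4931 rpm)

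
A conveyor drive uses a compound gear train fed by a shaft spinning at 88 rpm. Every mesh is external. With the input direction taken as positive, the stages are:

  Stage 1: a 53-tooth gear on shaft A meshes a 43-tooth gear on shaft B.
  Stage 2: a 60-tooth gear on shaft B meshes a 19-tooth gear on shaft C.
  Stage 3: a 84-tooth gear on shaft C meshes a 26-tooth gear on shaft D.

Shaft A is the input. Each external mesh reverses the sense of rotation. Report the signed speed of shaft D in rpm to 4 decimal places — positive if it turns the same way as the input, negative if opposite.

-1106.6077 rpm (opposite to input, |ω| = 1106.6077 rpm)

Stage 1 [53T→43T]: ω = 88.0000×53/43 = 108.4651 rpm, dir flips to −; running = −108.4651
Stage 2 [60T→19T]: ω = 108.4651×60/19 = 342.5214 rpm, dir flips to +; running = +342.5214
Stage 3 [84T→26T]: ω = 342.5214×84/26 = 1106.6077 rpm, dir flips to −; running = −1106.6077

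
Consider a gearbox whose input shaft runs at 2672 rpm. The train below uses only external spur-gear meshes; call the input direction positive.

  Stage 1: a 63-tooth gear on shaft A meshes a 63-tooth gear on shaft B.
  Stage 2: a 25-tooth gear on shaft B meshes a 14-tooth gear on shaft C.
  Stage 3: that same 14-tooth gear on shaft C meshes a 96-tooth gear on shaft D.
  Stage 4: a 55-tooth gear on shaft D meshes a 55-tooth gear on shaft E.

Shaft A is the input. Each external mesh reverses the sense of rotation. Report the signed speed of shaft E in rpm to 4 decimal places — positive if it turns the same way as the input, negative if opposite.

+695.8333 rpm (same as input, |ω| = 695.8333 rpm)

Stage 1 [63T→63T]: ω = 2672.0000×63/63 = 2672.0000 rpm, dir flips to −; running = −2672.0000
Stage 2 [25T→14T]: ω = 2672.0000×25/14 = 4771.4286 rpm, dir flips to +; running = +4771.4286
Stage 3 [14T→96T]: ω = 4771.4286×14/96 = 695.8333 rpm, dir flips to −; running = −695.8333
Stage 4 [55T→55T]: ω = 695.8333×55/55 = 695.8333 rpm, dir flips to +; running = +695.8333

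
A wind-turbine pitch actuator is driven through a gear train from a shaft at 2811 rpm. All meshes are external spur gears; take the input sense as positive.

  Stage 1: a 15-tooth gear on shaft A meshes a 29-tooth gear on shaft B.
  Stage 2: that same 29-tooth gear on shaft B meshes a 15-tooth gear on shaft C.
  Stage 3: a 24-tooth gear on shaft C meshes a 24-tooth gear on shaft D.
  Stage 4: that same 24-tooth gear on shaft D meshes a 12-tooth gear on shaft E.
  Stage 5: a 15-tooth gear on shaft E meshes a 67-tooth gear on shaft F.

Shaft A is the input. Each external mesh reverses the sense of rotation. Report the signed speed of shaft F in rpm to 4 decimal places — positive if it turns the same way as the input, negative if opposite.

Stage 1 [15T→29T]: ω = 2811.0000×15/29 = 1453.9655 rpm, dir flips to −; running = −1453.9655
Stage 2 [29T→15T]: ω = 1453.9655×29/15 = 2811.0000 rpm, dir flips to +; running = +2811.0000
Stage 3 [24T→24T]: ω = 2811.0000×24/24 = 2811.0000 rpm, dir flips to −; running = −2811.0000
Stage 4 [24T→12T]: ω = 2811.0000×24/12 = 5622.0000 rpm, dir flips to +; running = +5622.0000
Stage 5 [15T→67T]: ω = 5622.0000×15/67 = 1258.6567 rpm, dir flips to −; running = −1258.6567

-1258.6567 rpm (opposite to input, |ω| = 1258.6567 rpm)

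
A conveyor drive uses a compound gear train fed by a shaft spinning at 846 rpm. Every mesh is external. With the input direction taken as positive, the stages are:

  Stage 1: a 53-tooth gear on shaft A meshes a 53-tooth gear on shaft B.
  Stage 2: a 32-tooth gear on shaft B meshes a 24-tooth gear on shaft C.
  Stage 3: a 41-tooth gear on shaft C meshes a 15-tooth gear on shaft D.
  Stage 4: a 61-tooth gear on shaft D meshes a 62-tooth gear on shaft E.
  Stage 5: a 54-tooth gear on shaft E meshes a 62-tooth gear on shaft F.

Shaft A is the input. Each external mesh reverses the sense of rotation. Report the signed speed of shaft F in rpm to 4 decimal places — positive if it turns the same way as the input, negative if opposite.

Stage 1 [53T→53T]: ω = 846.0000×53/53 = 846.0000 rpm, dir flips to −; running = −846.0000
Stage 2 [32T→24T]: ω = 846.0000×32/24 = 1128.0000 rpm, dir flips to +; running = +1128.0000
Stage 3 [41T→15T]: ω = 1128.0000×41/15 = 3083.2000 rpm, dir flips to −; running = −3083.2000
Stage 4 [61T→62T]: ω = 3083.2000×61/62 = 3033.4710 rpm, dir flips to +; running = +3033.4710
Stage 5 [54T→62T]: ω = 3033.4710×54/62 = 2642.0554 rpm, dir flips to −; running = −2642.0554

-2642.0554 rpm (opposite to input, |ω| = 2642.0554 rpm)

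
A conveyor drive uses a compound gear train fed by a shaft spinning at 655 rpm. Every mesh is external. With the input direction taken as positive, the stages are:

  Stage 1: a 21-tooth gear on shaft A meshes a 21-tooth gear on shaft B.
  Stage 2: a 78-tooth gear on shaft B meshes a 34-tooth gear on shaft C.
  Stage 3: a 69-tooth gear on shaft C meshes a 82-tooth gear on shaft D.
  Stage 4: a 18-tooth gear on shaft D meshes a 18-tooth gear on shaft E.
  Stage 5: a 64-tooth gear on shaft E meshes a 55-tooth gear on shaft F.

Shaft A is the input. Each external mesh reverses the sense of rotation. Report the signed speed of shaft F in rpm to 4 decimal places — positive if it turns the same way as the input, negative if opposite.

-1471.3280 rpm (opposite to input, |ω| = 1471.3280 rpm)

Stage 1 [21T→21T]: ω = 655.0000×21/21 = 655.0000 rpm, dir flips to −; running = −655.0000
Stage 2 [78T→34T]: ω = 655.0000×78/34 = 1502.6471 rpm, dir flips to +; running = +1502.6471
Stage 3 [69T→82T]: ω = 1502.6471×69/82 = 1264.4225 rpm, dir flips to −; running = −1264.4225
Stage 4 [18T→18T]: ω = 1264.4225×18/18 = 1264.4225 rpm, dir flips to +; running = +1264.4225
Stage 5 [64T→55T]: ω = 1264.4225×64/55 = 1471.3280 rpm, dir flips to −; running = −1471.3280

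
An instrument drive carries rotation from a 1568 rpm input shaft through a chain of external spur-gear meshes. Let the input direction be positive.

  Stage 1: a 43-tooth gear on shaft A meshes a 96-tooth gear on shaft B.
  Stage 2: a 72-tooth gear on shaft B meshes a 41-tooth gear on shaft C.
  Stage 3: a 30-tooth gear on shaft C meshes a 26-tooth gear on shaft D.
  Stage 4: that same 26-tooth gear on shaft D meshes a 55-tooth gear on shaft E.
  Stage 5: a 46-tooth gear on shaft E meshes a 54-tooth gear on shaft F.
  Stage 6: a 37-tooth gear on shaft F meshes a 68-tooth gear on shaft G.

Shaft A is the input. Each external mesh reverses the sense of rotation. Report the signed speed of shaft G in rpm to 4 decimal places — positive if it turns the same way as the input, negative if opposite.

+311.8224 rpm (same as input, |ω| = 311.8224 rpm)

Stage 1 [43T→96T]: ω = 1568.0000×43/96 = 702.3333 rpm, dir flips to −; running = −702.3333
Stage 2 [72T→41T]: ω = 702.3333×72/41 = 1233.3659 rpm, dir flips to +; running = +1233.3659
Stage 3 [30T→26T]: ω = 1233.3659×30/26 = 1423.1144 rpm, dir flips to −; running = −1423.1144
Stage 4 [26T→55T]: ω = 1423.1144×26/55 = 672.7450 rpm, dir flips to +; running = +672.7450
Stage 5 [46T→54T]: ω = 672.7450×46/54 = 573.0791 rpm, dir flips to −; running = −573.0791
Stage 6 [37T→68T]: ω = 573.0791×37/68 = 311.8224 rpm, dir flips to +; running = +311.8224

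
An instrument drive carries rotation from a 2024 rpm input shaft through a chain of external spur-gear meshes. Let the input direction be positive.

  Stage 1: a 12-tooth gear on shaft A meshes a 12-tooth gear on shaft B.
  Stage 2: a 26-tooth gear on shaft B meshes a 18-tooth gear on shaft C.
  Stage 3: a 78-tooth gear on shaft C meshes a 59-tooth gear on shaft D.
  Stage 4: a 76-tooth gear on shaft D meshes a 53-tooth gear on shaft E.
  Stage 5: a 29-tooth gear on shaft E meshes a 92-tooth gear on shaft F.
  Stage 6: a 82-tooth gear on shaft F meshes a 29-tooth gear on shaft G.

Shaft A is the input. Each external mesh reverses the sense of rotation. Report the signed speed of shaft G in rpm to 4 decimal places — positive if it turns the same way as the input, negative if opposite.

Stage 1 [12T→12T]: ω = 2024.0000×12/12 = 2024.0000 rpm, dir flips to −; running = −2024.0000
Stage 2 [26T→18T]: ω = 2024.0000×26/18 = 2923.5556 rpm, dir flips to +; running = +2923.5556
Stage 3 [78T→59T]: ω = 2923.5556×78/59 = 3865.0395 rpm, dir flips to −; running = −3865.0395
Stage 4 [76T→53T]: ω = 3865.0395×76/53 = 5542.3209 rpm, dir flips to +; running = +5542.3209
Stage 5 [29T→92T]: ω = 5542.3209×29/92 = 1747.0359 rpm, dir flips to −; running = −1747.0359
Stage 6 [82T→29T]: ω = 1747.0359×82/29 = 4939.8947 rpm, dir flips to +; running = +4939.8947

+4939.8947 rpm (same as input, |ω| = 4939.8947 rpm)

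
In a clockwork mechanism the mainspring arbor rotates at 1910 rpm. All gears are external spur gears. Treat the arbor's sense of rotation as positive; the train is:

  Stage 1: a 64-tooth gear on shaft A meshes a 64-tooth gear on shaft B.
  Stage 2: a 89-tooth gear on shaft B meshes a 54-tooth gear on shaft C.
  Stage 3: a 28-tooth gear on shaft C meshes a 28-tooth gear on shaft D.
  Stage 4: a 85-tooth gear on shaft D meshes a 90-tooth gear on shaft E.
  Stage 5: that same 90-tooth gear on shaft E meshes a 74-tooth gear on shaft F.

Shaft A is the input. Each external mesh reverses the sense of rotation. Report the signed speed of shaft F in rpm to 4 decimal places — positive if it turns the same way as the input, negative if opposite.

-3615.9034 rpm (opposite to input, |ω| = 3615.9034 rpm)

Stage 1 [64T→64T]: ω = 1910.0000×64/64 = 1910.0000 rpm, dir flips to −; running = −1910.0000
Stage 2 [89T→54T]: ω = 1910.0000×89/54 = 3147.9630 rpm, dir flips to +; running = +3147.9630
Stage 3 [28T→28T]: ω = 3147.9630×28/28 = 3147.9630 rpm, dir flips to −; running = −3147.9630
Stage 4 [85T→90T]: ω = 3147.9630×85/90 = 2973.0761 rpm, dir flips to +; running = +2973.0761
Stage 5 [90T→74T]: ω = 2973.0761×90/74 = 3615.9034 rpm, dir flips to −; running = −3615.9034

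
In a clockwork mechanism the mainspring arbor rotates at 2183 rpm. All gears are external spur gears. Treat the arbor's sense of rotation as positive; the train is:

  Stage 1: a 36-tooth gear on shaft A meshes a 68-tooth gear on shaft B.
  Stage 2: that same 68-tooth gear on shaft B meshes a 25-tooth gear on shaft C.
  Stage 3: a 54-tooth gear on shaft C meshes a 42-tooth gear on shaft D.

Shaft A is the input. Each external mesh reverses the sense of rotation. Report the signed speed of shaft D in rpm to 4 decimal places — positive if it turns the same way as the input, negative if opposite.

Stage 1 [36T→68T]: ω = 2183.0000×36/68 = 1155.7059 rpm, dir flips to −; running = −1155.7059
Stage 2 [68T→25T]: ω = 1155.7059×68/25 = 3143.5200 rpm, dir flips to +; running = +3143.5200
Stage 3 [54T→42T]: ω = 3143.5200×54/42 = 4041.6686 rpm, dir flips to −; running = −4041.6686

-4041.6686 rpm (opposite to input, |ω| = 4041.6686 rpm)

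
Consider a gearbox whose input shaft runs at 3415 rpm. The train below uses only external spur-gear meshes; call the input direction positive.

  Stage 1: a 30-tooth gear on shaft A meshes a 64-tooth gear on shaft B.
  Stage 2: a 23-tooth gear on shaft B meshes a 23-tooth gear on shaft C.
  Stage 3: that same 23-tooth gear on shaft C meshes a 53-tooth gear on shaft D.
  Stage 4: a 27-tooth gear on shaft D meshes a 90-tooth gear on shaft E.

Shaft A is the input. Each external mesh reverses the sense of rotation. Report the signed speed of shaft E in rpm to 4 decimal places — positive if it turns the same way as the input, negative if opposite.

Stage 1 [30T→64T]: ω = 3415.0000×30/64 = 1600.7812 rpm, dir flips to −; running = −1600.7812
Stage 2 [23T→23T]: ω = 1600.7812×23/23 = 1600.7812 rpm, dir flips to +; running = +1600.7812
Stage 3 [23T→53T]: ω = 1600.7812×23/53 = 694.6787 rpm, dir flips to −; running = −694.6787
Stage 4 [27T→90T]: ω = 694.6787×27/90 = 208.4036 rpm, dir flips to +; running = +208.4036

+208.4036 rpm (same as input, |ω| = 208.4036 rpm)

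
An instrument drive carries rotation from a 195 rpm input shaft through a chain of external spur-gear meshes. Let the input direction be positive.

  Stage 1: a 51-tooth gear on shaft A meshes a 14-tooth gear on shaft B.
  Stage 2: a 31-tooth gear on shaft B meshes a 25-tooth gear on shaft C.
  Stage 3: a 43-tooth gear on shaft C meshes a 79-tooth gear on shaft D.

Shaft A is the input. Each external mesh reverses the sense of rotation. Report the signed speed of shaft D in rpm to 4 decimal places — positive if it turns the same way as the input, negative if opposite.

Stage 1 [51T→14T]: ω = 195.0000×51/14 = 710.3571 rpm, dir flips to −; running = −710.3571
Stage 2 [31T→25T]: ω = 710.3571×31/25 = 880.8429 rpm, dir flips to +; running = +880.8429
Stage 3 [43T→79T]: ω = 880.8429×43/79 = 479.4461 rpm, dir flips to −; running = −479.4461

-479.4461 rpm (opposite to input, |ω| = 479.4461 rpm)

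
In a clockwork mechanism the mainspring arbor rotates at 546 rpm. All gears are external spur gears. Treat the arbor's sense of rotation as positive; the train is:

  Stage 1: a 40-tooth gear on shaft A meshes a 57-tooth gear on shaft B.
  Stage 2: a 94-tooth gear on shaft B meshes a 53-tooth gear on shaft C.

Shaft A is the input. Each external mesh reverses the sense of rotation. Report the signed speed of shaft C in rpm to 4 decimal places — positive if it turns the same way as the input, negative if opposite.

+679.5631 rpm (same as input, |ω| = 679.5631 rpm)

Stage 1 [40T→57T]: ω = 546.0000×40/57 = 383.1579 rpm, dir flips to −; running = −383.1579
Stage 2 [94T→53T]: ω = 383.1579×94/53 = 679.5631 rpm, dir flips to +; running = +679.5631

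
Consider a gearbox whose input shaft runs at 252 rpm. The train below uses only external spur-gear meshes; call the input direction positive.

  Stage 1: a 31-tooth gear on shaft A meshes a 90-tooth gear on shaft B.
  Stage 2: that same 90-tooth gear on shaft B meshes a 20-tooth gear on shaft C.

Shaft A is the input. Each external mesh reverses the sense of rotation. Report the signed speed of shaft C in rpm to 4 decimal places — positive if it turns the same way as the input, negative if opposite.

+390.6000 rpm (same as input, |ω| = 390.6000 rpm)

Stage 1 [31T→90T]: ω = 252.0000×31/90 = 86.8000 rpm, dir flips to −; running = −86.8000
Stage 2 [90T→20T]: ω = 86.8000×90/20 = 390.6000 rpm, dir flips to +; running = +390.6000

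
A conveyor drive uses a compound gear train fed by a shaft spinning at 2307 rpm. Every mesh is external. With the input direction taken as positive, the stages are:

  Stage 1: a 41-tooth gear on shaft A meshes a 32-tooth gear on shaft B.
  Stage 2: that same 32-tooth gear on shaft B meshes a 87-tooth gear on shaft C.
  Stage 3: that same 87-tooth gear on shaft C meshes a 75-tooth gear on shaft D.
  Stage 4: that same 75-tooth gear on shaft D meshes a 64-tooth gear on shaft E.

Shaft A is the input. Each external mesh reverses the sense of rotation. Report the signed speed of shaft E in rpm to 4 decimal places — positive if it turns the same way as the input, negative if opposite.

+1477.9219 rpm (same as input, |ω| = 1477.9219 rpm)

Stage 1 [41T→32T]: ω = 2307.0000×41/32 = 2955.8438 rpm, dir flips to −; running = −2955.8438
Stage 2 [32T→87T]: ω = 2955.8438×32/87 = 1087.2069 rpm, dir flips to +; running = +1087.2069
Stage 3 [87T→75T]: ω = 1087.2069×87/75 = 1261.1600 rpm, dir flips to −; running = −1261.1600
Stage 4 [75T→64T]: ω = 1261.1600×75/64 = 1477.9219 rpm, dir flips to +; running = +1477.9219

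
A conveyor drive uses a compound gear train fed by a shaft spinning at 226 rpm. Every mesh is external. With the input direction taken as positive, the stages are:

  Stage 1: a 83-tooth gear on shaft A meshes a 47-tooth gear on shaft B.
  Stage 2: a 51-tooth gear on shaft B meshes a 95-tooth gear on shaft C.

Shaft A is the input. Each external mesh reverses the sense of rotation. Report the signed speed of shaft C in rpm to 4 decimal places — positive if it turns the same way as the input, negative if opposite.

Stage 1 [83T→47T]: ω = 226.0000×83/47 = 399.1064 rpm, dir flips to −; running = −399.1064
Stage 2 [51T→95T]: ω = 399.1064×51/95 = 214.2571 rpm, dir flips to +; running = +214.2571

+214.2571 rpm (same as input, |ω| = 214.2571 rpm)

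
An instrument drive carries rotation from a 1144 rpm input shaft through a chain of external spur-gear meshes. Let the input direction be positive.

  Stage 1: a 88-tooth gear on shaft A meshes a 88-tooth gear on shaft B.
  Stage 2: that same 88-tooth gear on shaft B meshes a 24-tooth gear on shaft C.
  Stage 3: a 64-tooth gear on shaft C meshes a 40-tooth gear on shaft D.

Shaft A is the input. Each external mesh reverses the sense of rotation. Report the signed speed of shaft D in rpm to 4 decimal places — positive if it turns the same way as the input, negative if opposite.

-6711.4667 rpm (opposite to input, |ω| = 6711.4667 rpm)

Stage 1 [88T→88T]: ω = 1144.0000×88/88 = 1144.0000 rpm, dir flips to −; running = −1144.0000
Stage 2 [88T→24T]: ω = 1144.0000×88/24 = 4194.6667 rpm, dir flips to +; running = +4194.6667
Stage 3 [64T→40T]: ω = 4194.6667×64/40 = 6711.4667 rpm, dir flips to −; running = −6711.4667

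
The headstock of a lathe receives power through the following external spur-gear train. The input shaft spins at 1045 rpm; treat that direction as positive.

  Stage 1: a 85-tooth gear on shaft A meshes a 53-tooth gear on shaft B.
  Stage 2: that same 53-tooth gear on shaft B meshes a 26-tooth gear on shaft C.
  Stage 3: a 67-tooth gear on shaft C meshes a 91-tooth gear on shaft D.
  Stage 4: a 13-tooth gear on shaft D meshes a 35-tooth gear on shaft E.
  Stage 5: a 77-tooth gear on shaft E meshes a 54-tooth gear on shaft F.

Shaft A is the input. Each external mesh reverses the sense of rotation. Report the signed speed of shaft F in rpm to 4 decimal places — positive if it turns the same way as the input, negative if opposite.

-1332.1942 rpm (opposite to input, |ω| = 1332.1942 rpm)

Stage 1 [85T→53T]: ω = 1045.0000×85/53 = 1675.9434 rpm, dir flips to −; running = −1675.9434
Stage 2 [53T→26T]: ω = 1675.9434×53/26 = 3416.3462 rpm, dir flips to +; running = +3416.3462
Stage 3 [67T→91T]: ω = 3416.3462×67/91 = 2515.3318 rpm, dir flips to −; running = −2515.3318
Stage 4 [13T→35T]: ω = 2515.3318×13/35 = 934.2661 rpm, dir flips to +; running = +934.2661
Stage 5 [77T→54T]: ω = 934.2661×77/54 = 1332.1942 rpm, dir flips to −; running = −1332.1942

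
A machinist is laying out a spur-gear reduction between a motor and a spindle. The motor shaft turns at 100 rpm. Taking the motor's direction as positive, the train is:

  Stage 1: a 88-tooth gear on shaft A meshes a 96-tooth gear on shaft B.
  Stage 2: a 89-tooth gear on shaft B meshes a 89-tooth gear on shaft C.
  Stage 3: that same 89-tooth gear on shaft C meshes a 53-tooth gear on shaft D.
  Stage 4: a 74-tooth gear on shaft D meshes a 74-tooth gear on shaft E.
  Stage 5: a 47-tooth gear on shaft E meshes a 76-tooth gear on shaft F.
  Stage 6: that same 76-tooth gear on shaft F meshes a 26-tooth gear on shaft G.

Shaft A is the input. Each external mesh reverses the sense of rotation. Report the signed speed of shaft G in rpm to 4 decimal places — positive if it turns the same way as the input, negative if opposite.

Stage 1 [88T→96T]: ω = 100.0000×88/96 = 91.6667 rpm, dir flips to −; running = −91.6667
Stage 2 [89T→89T]: ω = 91.6667×89/89 = 91.6667 rpm, dir flips to +; running = +91.6667
Stage 3 [89T→53T]: ω = 91.6667×89/53 = 153.9308 rpm, dir flips to −; running = −153.9308
Stage 4 [74T→74T]: ω = 153.9308×74/74 = 153.9308 rpm, dir flips to +; running = +153.9308
Stage 5 [47T→76T]: ω = 153.9308×47/76 = 95.1941 rpm, dir flips to −; running = −95.1941
Stage 6 [76T→26T]: ω = 95.1941×76/26 = 278.2596 rpm, dir flips to +; running = +278.2596

+278.2596 rpm (same as input, |ω| = 278.2596 rpm)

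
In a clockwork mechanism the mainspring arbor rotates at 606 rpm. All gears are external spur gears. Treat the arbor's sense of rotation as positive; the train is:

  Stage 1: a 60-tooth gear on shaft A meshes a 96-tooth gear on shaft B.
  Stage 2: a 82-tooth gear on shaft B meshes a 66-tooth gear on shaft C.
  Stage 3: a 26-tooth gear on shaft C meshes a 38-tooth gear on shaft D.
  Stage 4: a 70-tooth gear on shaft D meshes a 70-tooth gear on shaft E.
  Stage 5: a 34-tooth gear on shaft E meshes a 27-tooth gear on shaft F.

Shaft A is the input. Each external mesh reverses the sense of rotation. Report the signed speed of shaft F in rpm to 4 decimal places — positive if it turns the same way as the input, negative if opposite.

-405.4408 rpm (opposite to input, |ω| = 405.4408 rpm)

Stage 1 [60T→96T]: ω = 606.0000×60/96 = 378.7500 rpm, dir flips to −; running = −378.7500
Stage 2 [82T→66T]: ω = 378.7500×82/66 = 470.5682 rpm, dir flips to +; running = +470.5682
Stage 3 [26T→38T]: ω = 470.5682×26/38 = 321.9677 rpm, dir flips to −; running = −321.9677
Stage 4 [70T→70T]: ω = 321.9677×70/70 = 321.9677 rpm, dir flips to +; running = +321.9677
Stage 5 [34T→27T]: ω = 321.9677×34/27 = 405.4408 rpm, dir flips to −; running = −405.4408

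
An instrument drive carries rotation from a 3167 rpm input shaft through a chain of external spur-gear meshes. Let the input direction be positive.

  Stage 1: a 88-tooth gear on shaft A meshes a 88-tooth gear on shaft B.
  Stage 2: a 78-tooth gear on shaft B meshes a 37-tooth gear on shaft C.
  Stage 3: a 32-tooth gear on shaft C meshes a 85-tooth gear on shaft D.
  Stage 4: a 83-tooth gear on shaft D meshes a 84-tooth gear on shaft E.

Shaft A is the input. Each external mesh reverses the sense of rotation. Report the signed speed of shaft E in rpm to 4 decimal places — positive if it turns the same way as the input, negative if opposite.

Stage 1 [88T→88T]: ω = 3167.0000×88/88 = 3167.0000 rpm, dir flips to −; running = −3167.0000
Stage 2 [78T→37T]: ω = 3167.0000×78/37 = 6676.3784 rpm, dir flips to +; running = +6676.3784
Stage 3 [32T→85T]: ω = 6676.3784×32/85 = 2513.4601 rpm, dir flips to −; running = −2513.4601
Stage 4 [83T→84T]: ω = 2513.4601×83/84 = 2483.5380 rpm, dir flips to +; running = +2483.5380

+2483.5380 rpm (same as input, |ω| = 2483.5380 rpm)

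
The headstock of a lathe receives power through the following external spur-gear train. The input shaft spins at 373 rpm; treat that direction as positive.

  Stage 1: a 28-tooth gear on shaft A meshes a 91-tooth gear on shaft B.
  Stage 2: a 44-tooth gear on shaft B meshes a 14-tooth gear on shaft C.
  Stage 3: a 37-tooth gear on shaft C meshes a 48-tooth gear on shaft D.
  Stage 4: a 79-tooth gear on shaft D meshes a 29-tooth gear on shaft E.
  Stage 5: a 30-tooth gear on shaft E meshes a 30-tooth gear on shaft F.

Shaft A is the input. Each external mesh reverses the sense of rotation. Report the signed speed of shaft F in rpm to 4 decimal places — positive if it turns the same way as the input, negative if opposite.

-757.4251 rpm (opposite to input, |ω| = 757.4251 rpm)

Stage 1 [28T→91T]: ω = 373.0000×28/91 = 114.7692 rpm, dir flips to −; running = −114.7692
Stage 2 [44T→14T]: ω = 114.7692×44/14 = 360.7033 rpm, dir flips to +; running = +360.7033
Stage 3 [37T→48T]: ω = 360.7033×37/48 = 278.0421 rpm, dir flips to −; running = −278.0421
Stage 4 [79T→29T]: ω = 278.0421×79/29 = 757.4251 rpm, dir flips to +; running = +757.4251
Stage 5 [30T→30T]: ω = 757.4251×30/30 = 757.4251 rpm, dir flips to −; running = −757.4251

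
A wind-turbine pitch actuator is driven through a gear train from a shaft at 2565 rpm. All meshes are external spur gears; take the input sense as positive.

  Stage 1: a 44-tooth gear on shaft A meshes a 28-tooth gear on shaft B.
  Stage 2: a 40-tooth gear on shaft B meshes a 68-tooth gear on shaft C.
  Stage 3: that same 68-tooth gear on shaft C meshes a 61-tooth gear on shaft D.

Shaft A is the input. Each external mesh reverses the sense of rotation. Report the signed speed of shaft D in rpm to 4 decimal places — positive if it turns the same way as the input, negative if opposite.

-2643.0913 rpm (opposite to input, |ω| = 2643.0913 rpm)

Stage 1 [44T→28T]: ω = 2565.0000×44/28 = 4030.7143 rpm, dir flips to −; running = −4030.7143
Stage 2 [40T→68T]: ω = 4030.7143×40/68 = 2371.0084 rpm, dir flips to +; running = +2371.0084
Stage 3 [68T→61T]: ω = 2371.0084×68/61 = 2643.0913 rpm, dir flips to −; running = −2643.0913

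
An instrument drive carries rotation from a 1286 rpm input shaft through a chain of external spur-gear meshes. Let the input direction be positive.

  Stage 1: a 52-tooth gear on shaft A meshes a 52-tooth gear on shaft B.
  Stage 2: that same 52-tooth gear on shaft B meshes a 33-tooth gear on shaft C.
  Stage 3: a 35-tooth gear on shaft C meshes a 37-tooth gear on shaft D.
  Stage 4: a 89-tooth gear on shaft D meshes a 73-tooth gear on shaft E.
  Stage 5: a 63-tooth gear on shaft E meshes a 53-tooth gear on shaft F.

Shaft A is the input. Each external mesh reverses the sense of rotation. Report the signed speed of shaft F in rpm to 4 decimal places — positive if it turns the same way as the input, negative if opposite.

Stage 1 [52T→52T]: ω = 1286.0000×52/52 = 1286.0000 rpm, dir flips to −; running = −1286.0000
Stage 2 [52T→33T]: ω = 1286.0000×52/33 = 2026.4242 rpm, dir flips to +; running = +2026.4242
Stage 3 [35T→37T]: ω = 2026.4242×35/37 = 1916.8878 rpm, dir flips to −; running = −1916.8878
Stage 4 [89T→73T]: ω = 1916.8878×89/73 = 2337.0276 rpm, dir flips to +; running = +2337.0276
Stage 5 [63T→53T]: ω = 2337.0276×63/53 = 2777.9762 rpm, dir flips to −; running = −2777.9762

-2777.9762 rpm (opposite to input, |ω| = 2777.9762 rpm)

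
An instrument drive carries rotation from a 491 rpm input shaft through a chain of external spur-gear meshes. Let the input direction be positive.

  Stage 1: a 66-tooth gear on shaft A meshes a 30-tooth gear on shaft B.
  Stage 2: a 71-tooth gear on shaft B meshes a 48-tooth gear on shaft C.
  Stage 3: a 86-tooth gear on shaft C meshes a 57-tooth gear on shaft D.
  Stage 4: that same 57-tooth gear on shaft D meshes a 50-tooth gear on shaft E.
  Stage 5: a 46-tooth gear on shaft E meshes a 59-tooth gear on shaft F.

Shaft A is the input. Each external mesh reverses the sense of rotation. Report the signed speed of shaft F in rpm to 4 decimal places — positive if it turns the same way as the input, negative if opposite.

Stage 1 [66T→30T]: ω = 491.0000×66/30 = 1080.2000 rpm, dir flips to −; running = −1080.2000
Stage 2 [71T→48T]: ω = 1080.2000×71/48 = 1597.7958 rpm, dir flips to +; running = +1597.7958
Stage 3 [86T→57T]: ω = 1597.7958×86/57 = 2410.7095 rpm, dir flips to −; running = −2410.7095
Stage 4 [57T→50T]: ω = 2410.7095×57/50 = 2748.2088 rpm, dir flips to +; running = +2748.2088
Stage 5 [46T→59T]: ω = 2748.2088×46/59 = 2142.6713 rpm, dir flips to −; running = −2142.6713

-2142.6713 rpm (opposite to input, |ω| = 2142.6713 rpm)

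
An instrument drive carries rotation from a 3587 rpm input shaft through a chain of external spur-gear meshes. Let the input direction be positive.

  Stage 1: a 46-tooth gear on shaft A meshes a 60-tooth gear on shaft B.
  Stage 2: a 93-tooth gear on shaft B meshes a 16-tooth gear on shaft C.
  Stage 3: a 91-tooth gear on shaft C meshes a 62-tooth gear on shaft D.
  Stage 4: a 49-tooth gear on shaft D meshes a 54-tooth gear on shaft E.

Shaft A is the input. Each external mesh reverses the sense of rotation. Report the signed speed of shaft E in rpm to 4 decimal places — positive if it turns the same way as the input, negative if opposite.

+21288.8865 rpm (same as input, |ω| = 21288.8865 rpm)

Stage 1 [46T→60T]: ω = 3587.0000×46/60 = 2750.0333 rpm, dir flips to −; running = −2750.0333
Stage 2 [93T→16T]: ω = 2750.0333×93/16 = 15984.5688 rpm, dir flips to +; running = +15984.5688
Stage 3 [91T→62T]: ω = 15984.5688×91/62 = 23461.2219 rpm, dir flips to −; running = −23461.2219
Stage 4 [49T→54T]: ω = 23461.2219×49/54 = 21288.8865 rpm, dir flips to +; running = +21288.8865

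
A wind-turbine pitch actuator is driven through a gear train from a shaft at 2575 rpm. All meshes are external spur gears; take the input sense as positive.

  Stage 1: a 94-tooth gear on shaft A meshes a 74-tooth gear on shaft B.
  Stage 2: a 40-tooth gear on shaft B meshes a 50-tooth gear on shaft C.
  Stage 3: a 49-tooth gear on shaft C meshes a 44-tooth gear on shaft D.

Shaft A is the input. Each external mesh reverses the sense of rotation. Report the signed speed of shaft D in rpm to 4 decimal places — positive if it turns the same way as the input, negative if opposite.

Stage 1 [94T→74T]: ω = 2575.0000×94/74 = 3270.9459 rpm, dir flips to −; running = −3270.9459
Stage 2 [40T→50T]: ω = 3270.9459×40/50 = 2616.7568 rpm, dir flips to +; running = +2616.7568
Stage 3 [49T→44T]: ω = 2616.7568×49/44 = 2914.1155 rpm, dir flips to −; running = −2914.1155

-2914.1155 rpm (opposite to input, |ω| = 2914.1155 rpm)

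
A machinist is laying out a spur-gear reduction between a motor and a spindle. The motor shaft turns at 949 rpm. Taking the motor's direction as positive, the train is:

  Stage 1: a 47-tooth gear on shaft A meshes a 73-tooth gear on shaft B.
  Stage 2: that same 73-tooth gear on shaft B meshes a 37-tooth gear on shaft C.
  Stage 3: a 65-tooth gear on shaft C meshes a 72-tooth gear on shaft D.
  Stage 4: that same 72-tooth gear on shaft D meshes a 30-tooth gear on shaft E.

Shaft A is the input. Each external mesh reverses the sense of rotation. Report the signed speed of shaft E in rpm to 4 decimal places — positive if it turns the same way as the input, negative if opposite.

+2611.8874 rpm (same as input, |ω| = 2611.8874 rpm)

Stage 1 [47T→73T]: ω = 949.0000×47/73 = 611.0000 rpm, dir flips to −; running = −611.0000
Stage 2 [73T→37T]: ω = 611.0000×73/37 = 1205.4865 rpm, dir flips to +; running = +1205.4865
Stage 3 [65T→72T]: ω = 1205.4865×65/72 = 1088.2864 rpm, dir flips to −; running = −1088.2864
Stage 4 [72T→30T]: ω = 1088.2864×72/30 = 2611.8874 rpm, dir flips to +; running = +2611.8874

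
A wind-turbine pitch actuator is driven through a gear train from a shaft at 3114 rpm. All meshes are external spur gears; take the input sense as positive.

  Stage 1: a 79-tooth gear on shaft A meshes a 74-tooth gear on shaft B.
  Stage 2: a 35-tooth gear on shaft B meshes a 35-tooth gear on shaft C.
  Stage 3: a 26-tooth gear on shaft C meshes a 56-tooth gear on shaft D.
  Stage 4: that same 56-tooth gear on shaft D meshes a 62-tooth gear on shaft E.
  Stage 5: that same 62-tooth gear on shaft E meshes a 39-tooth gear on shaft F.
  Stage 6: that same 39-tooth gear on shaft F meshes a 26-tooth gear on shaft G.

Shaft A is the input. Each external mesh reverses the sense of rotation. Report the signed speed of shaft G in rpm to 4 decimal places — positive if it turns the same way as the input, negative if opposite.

Stage 1 [79T→74T]: ω = 3114.0000×79/74 = 3324.4054 rpm, dir flips to −; running = −3324.4054
Stage 2 [35T→35T]: ω = 3324.4054×35/35 = 3324.4054 rpm, dir flips to +; running = +3324.4054
Stage 3 [26T→56T]: ω = 3324.4054×26/56 = 1543.4739 rpm, dir flips to −; running = −1543.4739
Stage 4 [56T→62T]: ω = 1543.4739×56/62 = 1394.1055 rpm, dir flips to +; running = +1394.1055
Stage 5 [62T→39T]: ω = 1394.1055×62/39 = 2216.2703 rpm, dir flips to −; running = −2216.2703
Stage 6 [39T→26T]: ω = 2216.2703×39/26 = 3324.4054 rpm, dir flips to +; running = +3324.4054

+3324.4054 rpm (same as input, |ω| = 3324.4054 rpm)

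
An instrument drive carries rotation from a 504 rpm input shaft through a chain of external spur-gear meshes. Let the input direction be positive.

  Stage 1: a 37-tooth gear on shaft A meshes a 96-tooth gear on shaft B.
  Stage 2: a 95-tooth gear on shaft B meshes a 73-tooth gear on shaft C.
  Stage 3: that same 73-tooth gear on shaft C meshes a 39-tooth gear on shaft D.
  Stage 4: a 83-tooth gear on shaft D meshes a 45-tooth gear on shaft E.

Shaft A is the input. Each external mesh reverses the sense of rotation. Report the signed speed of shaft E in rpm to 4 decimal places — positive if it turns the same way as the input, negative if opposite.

Stage 1 [37T→96T]: ω = 504.0000×37/96 = 194.2500 rpm, dir flips to −; running = −194.2500
Stage 2 [95T→73T]: ω = 194.2500×95/73 = 252.7911 rpm, dir flips to +; running = +252.7911
Stage 3 [73T→39T]: ω = 252.7911×73/39 = 473.1731 rpm, dir flips to −; running = −473.1731
Stage 4 [83T→45T]: ω = 473.1731×83/45 = 872.7415 rpm, dir flips to +; running = +872.7415

+872.7415 rpm (same as input, |ω| = 872.7415 rpm)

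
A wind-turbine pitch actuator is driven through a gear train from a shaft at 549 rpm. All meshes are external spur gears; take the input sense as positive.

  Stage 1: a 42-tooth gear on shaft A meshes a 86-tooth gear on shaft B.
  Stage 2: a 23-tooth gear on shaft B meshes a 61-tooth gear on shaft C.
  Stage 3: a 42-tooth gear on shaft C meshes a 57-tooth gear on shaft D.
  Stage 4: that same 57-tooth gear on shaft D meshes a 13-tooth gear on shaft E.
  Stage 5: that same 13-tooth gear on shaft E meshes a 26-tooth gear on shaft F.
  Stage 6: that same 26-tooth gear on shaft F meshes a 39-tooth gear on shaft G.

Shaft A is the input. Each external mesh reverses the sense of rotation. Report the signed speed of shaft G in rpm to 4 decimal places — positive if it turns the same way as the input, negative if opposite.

Stage 1 [42T→86T]: ω = 549.0000×42/86 = 268.1163 rpm, dir flips to −; running = −268.1163
Stage 2 [23T→61T]: ω = 268.1163×23/61 = 101.0930 rpm, dir flips to +; running = +101.0930
Stage 3 [42T→57T]: ω = 101.0930×42/57 = 74.4896 rpm, dir flips to −; running = −74.4896
Stage 4 [57T→13T]: ω = 74.4896×57/13 = 326.6082 rpm, dir flips to +; running = +326.6082
Stage 5 [13T→26T]: ω = 326.6082×13/26 = 163.3041 rpm, dir flips to −; running = −163.3041
Stage 6 [26T→39T]: ω = 163.3041×26/39 = 108.8694 rpm, dir flips to +; running = +108.8694

+108.8694 rpm (same as input, |ω| = 108.8694 rpm)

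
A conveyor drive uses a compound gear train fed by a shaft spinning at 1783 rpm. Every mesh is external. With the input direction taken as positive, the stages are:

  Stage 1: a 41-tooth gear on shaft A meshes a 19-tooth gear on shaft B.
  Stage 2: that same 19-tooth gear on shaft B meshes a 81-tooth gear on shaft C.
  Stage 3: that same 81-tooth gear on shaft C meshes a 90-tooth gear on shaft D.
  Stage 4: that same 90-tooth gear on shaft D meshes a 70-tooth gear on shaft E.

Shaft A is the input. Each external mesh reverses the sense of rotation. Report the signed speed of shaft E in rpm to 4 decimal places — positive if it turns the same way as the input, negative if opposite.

+1044.3286 rpm (same as input, |ω| = 1044.3286 rpm)

Stage 1 [41T→19T]: ω = 1783.0000×41/19 = 3847.5263 rpm, dir flips to −; running = −3847.5263
Stage 2 [19T→81T]: ω = 3847.5263×19/81 = 902.5062 rpm, dir flips to +; running = +902.5062
Stage 3 [81T→90T]: ω = 902.5062×81/90 = 812.2556 rpm, dir flips to −; running = −812.2556
Stage 4 [90T→70T]: ω = 812.2556×90/70 = 1044.3286 rpm, dir flips to +; running = +1044.3286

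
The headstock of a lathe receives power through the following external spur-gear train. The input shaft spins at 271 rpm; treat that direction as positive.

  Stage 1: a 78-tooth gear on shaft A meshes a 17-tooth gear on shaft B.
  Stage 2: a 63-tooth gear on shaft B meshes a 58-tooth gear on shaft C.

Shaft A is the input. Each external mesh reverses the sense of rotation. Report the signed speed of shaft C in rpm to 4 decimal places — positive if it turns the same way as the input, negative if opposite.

Stage 1 [78T→17T]: ω = 271.0000×78/17 = 1243.4118 rpm, dir flips to −; running = −1243.4118
Stage 2 [63T→58T]: ω = 1243.4118×63/58 = 1350.6024 rpm, dir flips to +; running = +1350.6024

+1350.6024 rpm (same as input, |ω| = 1350.6024 rpm)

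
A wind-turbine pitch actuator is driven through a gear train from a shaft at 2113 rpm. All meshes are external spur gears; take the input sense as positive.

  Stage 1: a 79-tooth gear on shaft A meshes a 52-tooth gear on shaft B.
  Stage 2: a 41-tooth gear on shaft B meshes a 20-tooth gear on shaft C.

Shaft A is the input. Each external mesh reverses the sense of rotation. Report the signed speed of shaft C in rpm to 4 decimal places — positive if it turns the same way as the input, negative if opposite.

Stage 1 [79T→52T]: ω = 2113.0000×79/52 = 3210.1346 rpm, dir flips to −; running = −3210.1346
Stage 2 [41T→20T]: ω = 3210.1346×41/20 = 6580.7760 rpm, dir flips to +; running = +6580.7760

+6580.7760 rpm (same as input, |ω| = 6580.7760 rpm)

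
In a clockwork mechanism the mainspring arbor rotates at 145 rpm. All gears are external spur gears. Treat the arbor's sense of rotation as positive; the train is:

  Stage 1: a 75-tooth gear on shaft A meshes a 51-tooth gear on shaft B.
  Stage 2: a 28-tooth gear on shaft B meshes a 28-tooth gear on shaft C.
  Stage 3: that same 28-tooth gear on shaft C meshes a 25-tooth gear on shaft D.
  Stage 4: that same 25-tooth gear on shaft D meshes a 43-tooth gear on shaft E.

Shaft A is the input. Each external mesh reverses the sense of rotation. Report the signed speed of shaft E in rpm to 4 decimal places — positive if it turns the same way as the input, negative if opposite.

Stage 1 [75T→51T]: ω = 145.0000×75/51 = 213.2353 rpm, dir flips to −; running = −213.2353
Stage 2 [28T→28T]: ω = 213.2353×28/28 = 213.2353 rpm, dir flips to +; running = +213.2353
Stage 3 [28T→25T]: ω = 213.2353×28/25 = 238.8235 rpm, dir flips to −; running = −238.8235
Stage 4 [25T→43T]: ω = 238.8235×25/43 = 138.8509 rpm, dir flips to +; running = +138.8509

+138.8509 rpm (same as input, |ω| = 138.8509 rpm)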